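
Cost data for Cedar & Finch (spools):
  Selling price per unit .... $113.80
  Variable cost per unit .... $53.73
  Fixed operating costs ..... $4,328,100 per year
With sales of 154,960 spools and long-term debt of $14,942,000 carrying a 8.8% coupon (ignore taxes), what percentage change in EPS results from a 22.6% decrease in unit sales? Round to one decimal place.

Total contribution margin = 154,960 × $60.07 = $9,308,447.20.
EBIT = $9,308,447.20 − $4,328,100 = $4,980,347.20.
Interest = $1,314,896.00, so EBIT − I = $3,665,451.20.
DCL = total CM / (EBIT − I) = $9,308,447.20 / $3,665,451.20 = 2.5395.
%ΔEPS = DCL × %ΔSales = 2.5395 × -22.6% = -57.4%.

-57.4%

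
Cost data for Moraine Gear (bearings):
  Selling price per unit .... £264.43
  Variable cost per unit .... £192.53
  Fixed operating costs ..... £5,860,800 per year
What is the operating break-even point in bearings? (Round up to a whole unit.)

Each unit contributes £264.43 − £192.53 = £71.90.
Break-even Q = £5,860,800 / £71.90 = 81,513.21 → 81,514 bearings.

81,514 bearings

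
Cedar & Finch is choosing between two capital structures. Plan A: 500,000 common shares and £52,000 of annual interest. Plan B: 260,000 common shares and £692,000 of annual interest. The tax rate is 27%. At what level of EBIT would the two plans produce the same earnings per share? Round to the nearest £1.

£1,385,333

At indifference, (EBIT − 52,000)(1 − t)/500,000 = (EBIT − 692,000)(1 − t)/260,000.
Cancelling (1 − t) and cross-multiplying: 260,000·(EBIT − 52,000) = 500,000·(EBIT − 692,000).
Solving, EBIT = (692,000·500,000 − 52,000·260,000) / (500,000 − 260,000) = 332,480,000,000 / 240,000 = 1,385,333.33.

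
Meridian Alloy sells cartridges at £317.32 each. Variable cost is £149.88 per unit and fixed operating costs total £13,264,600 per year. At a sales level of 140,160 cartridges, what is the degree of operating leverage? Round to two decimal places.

2.30

At 140,160 units, contribution = 140,160 × £167.44 = £23,468,390.40.
EBIT = £23,468,390.40 − £13,264,600 = £10,203,790.40.
DOL = contribution ÷ EBIT = £23,468,390.40 ÷ £10,203,790.40 = 2.3000.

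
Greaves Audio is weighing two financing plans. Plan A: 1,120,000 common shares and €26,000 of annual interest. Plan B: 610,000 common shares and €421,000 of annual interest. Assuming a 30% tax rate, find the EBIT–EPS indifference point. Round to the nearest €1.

Set EPS_A = EPS_B: (EBIT − €26,000)(1 − 0.30) ÷ 1,120,000 = (EBIT − €421,000)(1 − 0.30) ÷ 610,000.
The (1 − t) factor cancels: (EBIT − 26,000) × 610,000 = (EBIT − 421,000) × 1,120,000.
EBIT × (1,120,000 − 610,000) = 421,000 × 1,120,000 − 26,000 × 610,000 = 455,660,000,000, so EBIT = 455,660,000,000 ÷ 510,000 = 893,450.98.

€893,451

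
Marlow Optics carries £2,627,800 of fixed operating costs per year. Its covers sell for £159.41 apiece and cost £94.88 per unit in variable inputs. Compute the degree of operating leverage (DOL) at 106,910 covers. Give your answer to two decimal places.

At 106,910 units, contribution = 106,910 × £64.53 = £6,898,902.30.
Operating income = contribution − fixed costs = £6,898,902.30 − £2,627,800 = £4,271,102.30.
Degree of operating leverage = £6,898,902.30 / £4,271,102.30 = 1.6153.

1.62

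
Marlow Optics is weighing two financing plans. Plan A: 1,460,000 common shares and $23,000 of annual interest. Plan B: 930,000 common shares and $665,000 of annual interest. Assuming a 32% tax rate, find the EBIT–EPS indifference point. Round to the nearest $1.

At indifference, (EBIT − 23,000)(1 − t)/1,460,000 = (EBIT − 665,000)(1 − t)/930,000.
The (1 − t) factor cancels: (EBIT − 23,000) × 930,000 = (EBIT − 665,000) × 1,460,000.
EBIT × (1,460,000 − 930,000) = 665,000 × 1,460,000 − 23,000 × 930,000 = 949,510,000,000, so EBIT = 949,510,000,000 ÷ 530,000 = 1,791,528.30.

$1,791,528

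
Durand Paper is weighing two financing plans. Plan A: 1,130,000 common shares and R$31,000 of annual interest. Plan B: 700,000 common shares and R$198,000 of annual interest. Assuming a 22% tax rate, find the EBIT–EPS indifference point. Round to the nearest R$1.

R$469,860

At indifference, (EBIT − 31,000)(1 − t)/1,130,000 = (EBIT − 198,000)(1 − t)/700,000.
The (1 − t) factor cancels: (EBIT − 31,000) × 700,000 = (EBIT − 198,000) × 1,130,000.
EBIT × (1,130,000 − 700,000) = 198,000 × 1,130,000 − 31,000 × 700,000 = 202,040,000,000, so EBIT = 202,040,000,000 ÷ 430,000 = 469,860.47.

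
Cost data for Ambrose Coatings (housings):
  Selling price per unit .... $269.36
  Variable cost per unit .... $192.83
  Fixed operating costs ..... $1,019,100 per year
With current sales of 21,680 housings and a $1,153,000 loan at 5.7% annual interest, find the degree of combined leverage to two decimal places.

At 21,680 units, contribution = 21,680 × $76.53 = $1,659,170.40.
Subtracting fixed costs: EBIT = $1,659,170.40 − $1,019,100 = $640,070.40. Interest = $65,721.00, so EBIT − I = $574,349.40.
DCL = contribution ÷ (EBIT − I) = $1,659,170.40 ÷ $574,349.40 = 2.8888.

2.89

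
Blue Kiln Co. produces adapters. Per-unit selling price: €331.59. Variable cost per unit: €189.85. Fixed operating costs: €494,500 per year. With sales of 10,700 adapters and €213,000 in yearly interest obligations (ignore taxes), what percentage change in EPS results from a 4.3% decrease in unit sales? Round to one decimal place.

Contribution at this volume is 10,700 × €141.74 = €1,516,618.00.
EBIT = €1,516,618.00 − €494,500 = €1,022,118.00.
After interest of €213,000.00, pre-tax earnings = €809,118.00.
Degree of combined leverage = contribution ÷ (EBIT − I) = €1,516,618.00 ÷ €809,118.00 = 1.8744.
EPS therefore changes by 1.8744 × (-4.3%) = -8.1%.

-8.1%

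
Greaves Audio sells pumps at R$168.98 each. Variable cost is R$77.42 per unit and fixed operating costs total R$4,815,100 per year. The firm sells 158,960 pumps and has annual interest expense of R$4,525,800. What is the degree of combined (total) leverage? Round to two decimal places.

Contribution at this volume is 158,960 × R$91.56 = R$14,554,377.60.
Subtracting fixed costs: EBIT = R$14,554,377.60 − R$4,815,100 = R$9,739,277.60. Interest = R$4,525,800.00.
DOL = R$14,554,377.60 ÷ R$9,739,277.60 = 1.4944; DFL = R$9,739,277.60 ÷ R$5,213,477.60 = 1.8681.
DCL = DOL × DFL = 1.4944 × 1.8681 = 2.7917.

2.79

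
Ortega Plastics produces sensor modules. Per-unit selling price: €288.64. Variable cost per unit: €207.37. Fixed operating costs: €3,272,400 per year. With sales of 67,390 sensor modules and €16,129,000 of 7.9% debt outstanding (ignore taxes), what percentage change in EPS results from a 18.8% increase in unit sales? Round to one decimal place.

At 67,390 units, contribution = 67,390 × €81.27 = €5,476,785.30.
Subtracting fixed costs: EBIT = €5,476,785.30 − €3,272,400 = €2,204,385.30.
After interest of €1,274,191.00, pre-tax earnings = €930,194.30.
Degree of combined leverage = contribution ÷ (EBIT − I) = €5,476,785.30 ÷ €930,194.30 = 5.8878.
EPS therefore changes by 5.8878 × (+18.8%) = +110.7%.

+110.7%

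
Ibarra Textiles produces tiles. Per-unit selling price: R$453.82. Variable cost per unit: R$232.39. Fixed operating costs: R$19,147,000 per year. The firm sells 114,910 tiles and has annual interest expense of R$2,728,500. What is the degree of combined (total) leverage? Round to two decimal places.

7.13

Contribution at this volume is 114,910 × R$221.43 = R$25,444,521.30.
EBIT = R$25,444,521.30 − R$19,147,000 = R$6,297,521.30. Interest = R$2,728,500.00, so EBIT − I = R$3,569,021.30.
DCL = contribution ÷ (EBIT − I) = R$25,444,521.30 ÷ R$3,569,021.30 = 7.1293.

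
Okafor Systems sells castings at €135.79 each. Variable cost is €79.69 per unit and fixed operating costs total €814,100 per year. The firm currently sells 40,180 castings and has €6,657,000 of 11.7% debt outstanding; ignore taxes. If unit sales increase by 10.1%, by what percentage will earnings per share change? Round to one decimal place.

At 40,180 units, contribution = 40,180 × €56.10 = €2,254,098.00.
EBIT = €2,254,098.00 − €814,100 = €1,439,998.00.
After interest of €778,869.00, pre-tax earnings = €661,129.00.
DCL = total CM / (EBIT − I) = €2,254,098.00 / €661,129.00 = 3.4095.
EPS therefore changes by 3.4095 × (+10.1%) = +34.4%.

+34.4%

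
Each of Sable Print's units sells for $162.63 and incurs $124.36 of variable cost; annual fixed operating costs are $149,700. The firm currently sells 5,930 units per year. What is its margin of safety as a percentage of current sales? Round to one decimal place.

34.0%

Contribution margin per unit = $162.63 − $124.36 = $38.27. Break-even units = $149,700 ÷ $38.27 = 3,911.68; break-even revenue = 3,911.68 × $162.63 = $636,156.55.
Current sales = 5,930 × $162.63 = $964,395.90.
Margin of safety = ($964,395.90 − $636,156.55) ÷ $964,395.90 = 34.0%.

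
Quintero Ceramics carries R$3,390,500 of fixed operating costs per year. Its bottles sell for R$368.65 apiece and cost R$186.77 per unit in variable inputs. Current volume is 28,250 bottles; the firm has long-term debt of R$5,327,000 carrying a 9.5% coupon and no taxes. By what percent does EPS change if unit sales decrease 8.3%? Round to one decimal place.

Total contribution margin = 28,250 × R$181.88 = R$5,138,110.00.
Subtracting fixed costs: EBIT = R$5,138,110.00 − R$3,390,500 = R$1,747,610.00.
Interest = R$506,065.00, so EBIT − I = R$1,241,545.00.
Degree of combined leverage = contribution ÷ (EBIT − I) = R$5,138,110.00 ÷ R$1,241,545.00 = 4.1385.
%ΔEPS = DCL × %ΔSales = 4.1385 × -8.3% = -34.3%.

-34.3%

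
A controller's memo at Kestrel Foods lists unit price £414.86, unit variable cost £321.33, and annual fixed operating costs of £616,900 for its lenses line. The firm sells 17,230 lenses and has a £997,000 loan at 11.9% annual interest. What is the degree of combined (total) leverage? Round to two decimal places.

Contribution at this volume is 17,230 × £93.53 = £1,611,521.90.
Subtracting fixed costs: EBIT = £1,611,521.90 − £616,900 = £994,621.90. Interest = £118,643.00, so EBIT − I = £875,978.90.
Degree of total leverage = total CM / (EBIT − interest) = £1,611,521.90 / £875,978.90 = 1.8397.

1.84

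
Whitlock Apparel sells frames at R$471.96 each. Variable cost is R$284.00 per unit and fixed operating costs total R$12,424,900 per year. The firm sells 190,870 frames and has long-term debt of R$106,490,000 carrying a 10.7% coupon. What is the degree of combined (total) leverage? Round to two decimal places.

2.98

Total contribution margin = 190,870 × R$187.96 = R$35,875,925.20.
EBIT = R$35,875,925.20 − R$12,424,900 = R$23,451,025.20. Interest = R$11,394,430.00, so EBIT − I = R$12,056,595.20.
DCL = contribution ÷ (EBIT − I) = R$35,875,925.20 ÷ R$12,056,595.20 = 2.9756.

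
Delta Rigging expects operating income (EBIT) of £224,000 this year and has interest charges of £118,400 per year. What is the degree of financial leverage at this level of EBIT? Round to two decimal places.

2.12

Interest = £118,400.00.
DFL = EBIT ÷ (EBIT − I) = £224,000 ÷ (£224,000 − £118,400.00) = £224,000 ÷ £105,600.00 = 2.1212.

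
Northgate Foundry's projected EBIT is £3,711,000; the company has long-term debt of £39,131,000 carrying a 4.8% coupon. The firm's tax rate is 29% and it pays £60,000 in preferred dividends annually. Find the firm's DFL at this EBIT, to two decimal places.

Annual interest charges come to £1,878,288.00.
Preferred dividends grossed up pre-tax: £60,000 / (1 − 0.29) = £84,507.04.
DFL = EBIT ÷ [EBIT − I − D_p/(1−t)] = £3,711,000 ÷ [£3,711,000 − £1,878,288.00 − £84,507.04] = £3,711,000 ÷ £1,748,204.96 = 2.1227.

2.12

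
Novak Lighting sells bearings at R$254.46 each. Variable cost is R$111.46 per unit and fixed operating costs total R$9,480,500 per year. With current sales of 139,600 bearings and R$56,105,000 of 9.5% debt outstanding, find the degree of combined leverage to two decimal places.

3.87

At 139,600 units, contribution = 139,600 × R$143.00 = R$19,962,800.00.
Operating income = contribution − fixed costs = R$19,962,800.00 − R$9,480,500 = R$10,482,300.00. Interest = R$5,329,975.00, so EBIT − I = R$5,152,325.00.
DCL = contribution ÷ (EBIT − I) = R$19,962,800.00 ÷ R$5,152,325.00 = 3.8745.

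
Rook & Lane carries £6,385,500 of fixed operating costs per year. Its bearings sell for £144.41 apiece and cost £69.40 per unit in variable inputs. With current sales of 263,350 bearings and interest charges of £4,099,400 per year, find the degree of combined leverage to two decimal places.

2.13

At 263,350 units, contribution = 263,350 × £75.01 = £19,753,883.50.
Subtracting fixed costs: EBIT = £19,753,883.50 − £6,385,500 = £13,368,383.50. Interest = £4,099,400.00.
DOL = £19,753,883.50 ÷ £13,368,383.50 = 1.4777; DFL = £13,368,383.50 ÷ £9,268,983.50 = 1.4423.
DCL = DOL × DFL = 1.4777 × 1.4423 = 2.1313.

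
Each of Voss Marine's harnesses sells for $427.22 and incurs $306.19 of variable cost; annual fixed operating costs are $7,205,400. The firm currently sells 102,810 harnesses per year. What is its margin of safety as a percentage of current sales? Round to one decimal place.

42.1%

Each unit contributes $427.22 − $306.19 = $121.03. Break-even units = $7,205,400 ÷ $121.03 = 59,534.00; break-even revenue = 59,534.00 × $427.22 = $25,434,115.41.
Actual sales revenue = 102,810 × $427.22 = $43,922,488.20.
Margin of safety = ($43,922,488.20 − $25,434,115.41) ÷ $43,922,488.20 = 42.1%.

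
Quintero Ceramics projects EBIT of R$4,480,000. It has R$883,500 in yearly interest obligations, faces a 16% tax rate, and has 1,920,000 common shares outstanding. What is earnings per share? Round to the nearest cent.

R$1.57

Pre-tax income = R$4,480,000 − R$883,500.00 = R$3,596,500.00.
Net income = R$3,596,500.00 × (1 − 0.16) = R$3,021,060.00.
Per share: R$3,021,060.00 / 1,920,000 shares = R$1.57.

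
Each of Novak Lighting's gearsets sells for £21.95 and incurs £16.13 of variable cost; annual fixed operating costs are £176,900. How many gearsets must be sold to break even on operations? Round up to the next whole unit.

30,396 gearsets

Contribution margin per unit = £21.95 − £16.13 = £5.82.
Break-even Q = £176,900 / £5.82 = 30,395.19 → 30,396 gearsets.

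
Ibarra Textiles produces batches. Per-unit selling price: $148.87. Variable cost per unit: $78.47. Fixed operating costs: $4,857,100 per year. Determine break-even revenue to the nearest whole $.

$10,270,973

CM per unit = $148.87 − $78.47 = $70.40; CM ratio = $70.40 / $148.87 = 0.4729.
Break-even revenue = fixed costs × price ÷ CM = $4,857,100 × $148.87 ÷ $70.40 = $10,270,973.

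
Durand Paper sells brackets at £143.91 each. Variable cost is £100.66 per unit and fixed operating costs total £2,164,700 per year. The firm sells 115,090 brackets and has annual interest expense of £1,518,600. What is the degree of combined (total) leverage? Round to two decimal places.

3.85

Contribution at this volume is 115,090 × £43.25 = £4,977,642.50.
Operating income = contribution − fixed costs = £4,977,642.50 − £2,164,700 = £2,812,942.50. Interest = £1,518,600.00.
DOL = £4,977,642.50 ÷ £2,812,942.50 = 1.7696; DFL = £2,812,942.50 ÷ £1,294,342.50 = 2.1733.
Combined leverage = 1.7696 × 2.1733 = 3.8459.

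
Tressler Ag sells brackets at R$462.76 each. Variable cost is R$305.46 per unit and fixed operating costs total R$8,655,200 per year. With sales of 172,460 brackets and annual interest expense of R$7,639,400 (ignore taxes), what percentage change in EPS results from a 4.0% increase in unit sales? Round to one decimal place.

At 172,460 units, contribution = 172,460 × R$157.30 = R$27,127,958.00.
Operating income = contribution − fixed costs = R$27,127,958.00 − R$8,655,200 = R$18,472,758.00.
Interest = R$7,639,400.00, so EBIT − I = R$10,833,358.00.
Degree of combined leverage = contribution ÷ (EBIT − I) = R$27,127,958.00 ÷ R$10,833,358.00 = 2.5041.
EPS therefore changes by 2.5041 × (+4.0%) = +10.0%.

+10.0%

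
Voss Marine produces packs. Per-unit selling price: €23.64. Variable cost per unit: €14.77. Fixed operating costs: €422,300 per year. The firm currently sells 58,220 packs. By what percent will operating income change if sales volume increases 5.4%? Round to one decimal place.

+29.6%

Contribution at this volume is 58,220 × €8.87 = €516,411.40.
EBIT = €516,411.40 − €422,300 = €94,111.40.
So DOL = total CM / EBIT = €516,411.40 / €94,111.40 = 5.4872.
%ΔEBIT = DOL × %ΔSales = 5.4872 × +5.4% = +29.6%.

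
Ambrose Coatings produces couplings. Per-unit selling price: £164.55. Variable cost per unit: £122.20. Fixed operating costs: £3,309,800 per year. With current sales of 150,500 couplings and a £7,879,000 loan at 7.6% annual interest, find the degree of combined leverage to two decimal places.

2.59

At 150,500 units, contribution = 150,500 × £42.35 = £6,373,675.00.
EBIT = £6,373,675.00 − £3,309,800 = £3,063,875.00. Interest = £598,804.00.
DOL = £6,373,675.00 ÷ £3,063,875.00 = 2.0803; DFL = £3,063,875.00 ÷ £2,465,071.00 = 1.2429.
DCL = DOL × DFL = 2.0803 × 1.2429 = 2.5856.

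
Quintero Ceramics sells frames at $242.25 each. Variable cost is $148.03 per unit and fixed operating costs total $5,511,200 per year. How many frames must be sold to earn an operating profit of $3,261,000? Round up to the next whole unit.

Each unit contributes $242.25 − $148.03 = $94.22.
Required volume = (fixed costs + target profit) ÷ CM = ($5,511,200 + $3,261,000) ÷ $94.22 = 93,103.38, so 93,104 frames.

93,104 frames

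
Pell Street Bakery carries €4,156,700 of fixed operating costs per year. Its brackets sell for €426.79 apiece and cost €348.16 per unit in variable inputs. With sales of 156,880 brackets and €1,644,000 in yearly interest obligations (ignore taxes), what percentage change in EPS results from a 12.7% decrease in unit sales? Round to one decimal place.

Contribution at this volume is 156,880 × €78.63 = €12,335,474.40.
EBIT = €12,335,474.40 − €4,156,700 = €8,178,774.40.
Interest = €1,644,000.00, so EBIT − I = €6,534,774.40.
Degree of combined leverage = contribution ÷ (EBIT − I) = €12,335,474.40 ÷ €6,534,774.40 = 1.8877.
%ΔEPS = DCL × %ΔSales = 1.8877 × -12.7% = -24.0%.

-24.0%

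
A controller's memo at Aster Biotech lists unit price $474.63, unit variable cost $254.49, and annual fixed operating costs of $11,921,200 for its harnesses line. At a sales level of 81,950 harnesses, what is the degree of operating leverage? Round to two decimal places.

2.95

Total contribution margin = 81,950 × $220.14 = $18,040,473.00.
Subtracting fixed costs: EBIT = $18,040,473.00 − $11,921,200 = $6,119,273.00.
DOL = contribution ÷ EBIT = $18,040,473.00 ÷ $6,119,273.00 = 2.9481.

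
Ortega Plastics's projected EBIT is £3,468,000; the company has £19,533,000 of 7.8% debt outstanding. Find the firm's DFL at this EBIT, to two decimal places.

1.78

Interest = £1,523,574.00.
Degree of financial leverage = EBIT / (EBIT − interest) = £3,468,000 / £1,944,426.00 = 1.7836.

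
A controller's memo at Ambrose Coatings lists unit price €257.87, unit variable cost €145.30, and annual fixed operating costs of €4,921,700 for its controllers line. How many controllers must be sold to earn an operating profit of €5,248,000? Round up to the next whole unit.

90,342 controllers

Contribution margin per unit = €257.87 − €145.30 = €112.57.
Units = (FC + target) / CM = (€4,921,700 + €5,248,000) / €112.57 = 90,341.12, so 90,342 controllers.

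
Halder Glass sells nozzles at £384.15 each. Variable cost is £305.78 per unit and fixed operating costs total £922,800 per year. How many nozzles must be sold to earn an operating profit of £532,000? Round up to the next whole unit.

18,564 nozzles

Unit CM = price − variable cost = £384.15 − £305.78 = £78.37.
Need Q such that Q × £78.37 − £922,800 = £532,000, i.e. Q = £1,454,800 / £78.37 = 18,563.23 → 18,564.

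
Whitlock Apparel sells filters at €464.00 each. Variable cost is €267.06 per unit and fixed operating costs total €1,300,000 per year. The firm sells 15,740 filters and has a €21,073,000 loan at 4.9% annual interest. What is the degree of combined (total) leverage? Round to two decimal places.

4.04

Contribution at this volume is 15,740 × €196.94 = €3,099,835.60.
Subtracting fixed costs: EBIT = €3,099,835.60 − €1,300,000 = €1,799,835.60. Interest = €1,032,577.00.
DOL = €3,099,835.60 ÷ €1,799,835.60 = 1.7223; DFL = €1,799,835.60 ÷ €767,258.60 = 2.3458.
DCL = DOL × DFL = 1.7223 × 2.3458 = 4.0402.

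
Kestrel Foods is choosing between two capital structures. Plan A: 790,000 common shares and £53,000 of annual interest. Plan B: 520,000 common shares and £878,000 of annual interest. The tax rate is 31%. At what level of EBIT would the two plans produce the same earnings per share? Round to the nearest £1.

Set EPS_A = EPS_B: (EBIT − £53,000)(1 − 0.31) ÷ 790,000 = (EBIT − £878,000)(1 − 0.31) ÷ 520,000.
The (1 − t) factor cancels: (EBIT − 53,000) × 520,000 = (EBIT − 878,000) × 790,000.
EBIT × (790,000 − 520,000) = 878,000 × 790,000 − 53,000 × 520,000 = 666,060,000,000, so EBIT = 666,060,000,000 ÷ 270,000 = 2,466,888.89.

£2,466,889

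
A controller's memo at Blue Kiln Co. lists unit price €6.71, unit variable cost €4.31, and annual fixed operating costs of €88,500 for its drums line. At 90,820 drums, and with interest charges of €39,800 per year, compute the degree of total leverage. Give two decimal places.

At 90,820 units, contribution = 90,820 × €2.40 = €217,968.00.
EBIT = €217,968.00 − €88,500 = €129,468.00. Interest = €39,800.00.
DOL = €217,968.00 ÷ €129,468.00 = 1.6836; DFL = €129,468.00 ÷ €89,668.00 = 1.4439.
DCL = DOL × DFL = 1.6836 × 1.4439 = 2.4310.

2.43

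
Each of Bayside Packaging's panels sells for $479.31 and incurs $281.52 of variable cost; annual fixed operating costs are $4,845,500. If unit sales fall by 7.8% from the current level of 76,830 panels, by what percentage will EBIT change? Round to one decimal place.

-11.5%

Total contribution margin = 76,830 × $197.79 = $15,196,205.70.
Subtracting fixed costs: EBIT = $15,196,205.70 − $4,845,500 = $10,350,705.70.
So DOL = total CM / EBIT = $15,196,205.70 / $10,350,705.70 = 1.4681.
Operating income changes by 1.4681 × -7.8% = -11.5%.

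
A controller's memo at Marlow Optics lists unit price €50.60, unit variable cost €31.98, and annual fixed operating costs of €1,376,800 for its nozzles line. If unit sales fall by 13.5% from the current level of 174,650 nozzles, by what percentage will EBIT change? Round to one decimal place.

-23.4%

At 174,650 units, contribution = 174,650 × €18.62 = €3,251,983.00.
Subtracting fixed costs: EBIT = €3,251,983.00 − €1,376,800 = €1,875,183.00.
Degree of operating leverage = €3,251,983.00 / €1,875,183.00 = 1.7342.
Operating income changes by 1.7342 × -13.5% = -23.4%.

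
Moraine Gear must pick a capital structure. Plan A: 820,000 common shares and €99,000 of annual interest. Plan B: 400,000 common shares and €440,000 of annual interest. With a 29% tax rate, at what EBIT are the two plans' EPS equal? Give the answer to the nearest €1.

At indifference, (EBIT − 99,000)(1 − t)/820,000 = (EBIT − 440,000)(1 − t)/400,000.
The (1 − t) factor cancels: (EBIT − 99,000) × 400,000 = (EBIT − 440,000) × 820,000.
EBIT × (820,000 − 400,000) = 440,000 × 820,000 − 99,000 × 400,000 = 321,200,000,000, so EBIT = 321,200,000,000 ÷ 420,000 = 764,761.90.

€764,762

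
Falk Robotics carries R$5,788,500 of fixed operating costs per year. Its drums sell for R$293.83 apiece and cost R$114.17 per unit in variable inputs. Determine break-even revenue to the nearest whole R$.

Contribution margin per unit = R$293.83 − R$114.17 = R$179.66, a CM ratio of R$179.66 ÷ R$293.83 = 0.6114.
Break-even sales = FC ÷ CM ratio = R$5,788,500 × R$293.83 / R$179.66 = R$9,466,965.

R$9,466,965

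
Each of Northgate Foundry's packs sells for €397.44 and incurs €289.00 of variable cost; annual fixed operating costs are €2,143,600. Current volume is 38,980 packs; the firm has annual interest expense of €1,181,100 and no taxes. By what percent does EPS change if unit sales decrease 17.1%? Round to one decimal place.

-80.1%

Total contribution margin = 38,980 × €108.44 = €4,226,991.20.
Subtracting fixed costs: EBIT = €4,226,991.20 − €2,143,600 = €2,083,391.20.
After interest of €1,181,100.00, pre-tax earnings = €902,291.20.
Degree of combined leverage = contribution ÷ (EBIT − I) = €4,226,991.20 ÷ €902,291.20 = 4.6847.
%ΔEPS = DCL × %ΔSales = 4.6847 × -17.1% = -80.1%.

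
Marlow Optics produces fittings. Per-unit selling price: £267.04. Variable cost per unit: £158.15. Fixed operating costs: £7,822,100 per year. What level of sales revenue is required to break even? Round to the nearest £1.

Contribution margin per unit = £267.04 − £158.15 = £108.89, a CM ratio of £108.89 ÷ £267.04 = 0.4078.
Break-even revenue = fixed costs × price ÷ CM = £7,822,100 × £267.04 ÷ £108.89 = £19,182,786.

£19,182,786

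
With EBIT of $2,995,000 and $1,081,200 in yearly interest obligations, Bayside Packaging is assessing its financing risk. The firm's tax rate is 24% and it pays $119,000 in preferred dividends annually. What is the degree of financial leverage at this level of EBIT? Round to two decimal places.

1.70

Interest = $1,081,200.00.
Preferred dividends grossed up pre-tax: $119,000 / (1 − 0.24) = $156,578.95.
DFL = EBIT ÷ [EBIT − I − D_p/(1−t)] = $2,995,000 ÷ [$2,995,000 − $1,081,200.00 − $156,578.95] = $2,995,000 ÷ $1,757,221.05 = 1.7044.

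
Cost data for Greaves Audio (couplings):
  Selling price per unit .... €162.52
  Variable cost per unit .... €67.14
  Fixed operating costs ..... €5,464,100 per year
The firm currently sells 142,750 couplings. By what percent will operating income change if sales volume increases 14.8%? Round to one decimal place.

+24.7%

Contribution at this volume is 142,750 × €95.38 = €13,615,495.00.
Subtracting fixed costs: EBIT = €13,615,495.00 − €5,464,100 = €8,151,395.00.
Degree of operating leverage = €13,615,495.00 / €8,151,395.00 = 1.6703.
%ΔEBIT = DOL × %ΔSales = 1.6703 × +14.8% = +24.7%.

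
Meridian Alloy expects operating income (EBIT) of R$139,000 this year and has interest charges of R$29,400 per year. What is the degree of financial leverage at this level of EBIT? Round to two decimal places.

1.27

Interest = R$29,400.00.
Degree of financial leverage = EBIT / (EBIT − interest) = R$139,000 / R$109,600.00 = 1.2682.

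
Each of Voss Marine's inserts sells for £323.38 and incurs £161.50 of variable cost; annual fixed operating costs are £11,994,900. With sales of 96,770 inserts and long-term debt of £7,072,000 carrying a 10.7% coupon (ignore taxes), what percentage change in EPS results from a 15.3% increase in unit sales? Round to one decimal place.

At 96,770 units, contribution = 96,770 × £161.88 = £15,665,127.60.
Operating income = contribution − fixed costs = £15,665,127.60 − £11,994,900 = £3,670,227.60.
Interest = £756,704.00, so EBIT − I = £2,913,523.60.
DCL = total CM / (EBIT − I) = £15,665,127.60 / £2,913,523.60 = 5.3767.
EPS therefore changes by 5.3767 × (+15.3%) = +82.3%.

+82.3%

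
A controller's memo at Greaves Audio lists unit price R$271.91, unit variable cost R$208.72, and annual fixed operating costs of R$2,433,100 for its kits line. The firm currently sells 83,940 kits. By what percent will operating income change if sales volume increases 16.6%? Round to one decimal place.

Contribution at this volume is 83,940 × R$63.19 = R$5,304,168.60.
Subtracting fixed costs: EBIT = R$5,304,168.60 − R$2,433,100 = R$2,871,068.60.
Degree of operating leverage = R$5,304,168.60 / R$2,871,068.60 = 1.8475.
So EBIT moves 1.8475 × (+16.6%) = +30.7%.

+30.7%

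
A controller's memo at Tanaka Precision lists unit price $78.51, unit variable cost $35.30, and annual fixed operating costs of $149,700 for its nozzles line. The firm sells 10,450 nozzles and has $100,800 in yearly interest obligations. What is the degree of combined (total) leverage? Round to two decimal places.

2.25

Contribution at this volume is 10,450 × $43.21 = $451,544.50.
Subtracting fixed costs: EBIT = $451,544.50 − $149,700 = $301,844.50. Interest = $100,800.00, so EBIT − I = $201,044.50.
Degree of total leverage = total CM / (EBIT − interest) = $451,544.50 / $201,044.50 = 2.2460.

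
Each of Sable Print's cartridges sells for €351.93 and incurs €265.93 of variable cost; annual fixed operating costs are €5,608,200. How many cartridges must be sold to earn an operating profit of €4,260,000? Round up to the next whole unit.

114,747 cartridges

Unit CM = price − variable cost = €351.93 − €265.93 = €86.00.
Units = (FC + target) / CM = (€5,608,200 + €4,260,000) / €86.00 = 114,746.51, so 114,747 cartridges.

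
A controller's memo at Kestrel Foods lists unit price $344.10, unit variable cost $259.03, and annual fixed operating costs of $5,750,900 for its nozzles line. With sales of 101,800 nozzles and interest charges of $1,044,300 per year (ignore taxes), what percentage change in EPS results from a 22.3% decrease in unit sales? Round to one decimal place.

-103.6%

Total contribution margin = 101,800 × $85.07 = $8,660,126.00.
Operating income = contribution − fixed costs = $8,660,126.00 − $5,750,900 = $2,909,226.00.
Interest = $1,044,300.00, so EBIT − I = $1,864,926.00.
Degree of combined leverage = contribution ÷ (EBIT − I) = $8,660,126.00 ÷ $1,864,926.00 = 4.6437.
EPS therefore changes by 4.6437 × (-22.3%) = -103.6%.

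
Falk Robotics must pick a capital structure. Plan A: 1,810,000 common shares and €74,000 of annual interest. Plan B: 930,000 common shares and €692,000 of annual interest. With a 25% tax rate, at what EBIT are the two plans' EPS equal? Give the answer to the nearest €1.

€1,345,114

Set EPS_A = EPS_B: (EBIT − €74,000)(1 − 0.25) ÷ 1,810,000 = (EBIT − €692,000)(1 − 0.25) ÷ 930,000.
Cancelling (1 − t) and cross-multiplying: 930,000·(EBIT − 74,000) = 1,810,000·(EBIT − 692,000).
EBIT × (1,810,000 − 930,000) = 692,000 × 1,810,000 − 74,000 × 930,000 = 1,183,700,000,000, so EBIT = 1,183,700,000,000 ÷ 880,000 = 1,345,113.64.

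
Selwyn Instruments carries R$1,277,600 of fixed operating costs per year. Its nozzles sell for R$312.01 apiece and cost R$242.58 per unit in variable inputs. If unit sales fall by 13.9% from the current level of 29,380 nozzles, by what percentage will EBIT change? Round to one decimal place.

Total contribution margin = 29,380 × R$69.43 = R$2,039,853.40.
EBIT = R$2,039,853.40 − R$1,277,600 = R$762,253.40.
Degree of operating leverage = R$2,039,853.40 / R$762,253.40 = 2.6761.
%ΔEBIT = DOL × %ΔSales = 2.6761 × -13.9% = -37.2%.

-37.2%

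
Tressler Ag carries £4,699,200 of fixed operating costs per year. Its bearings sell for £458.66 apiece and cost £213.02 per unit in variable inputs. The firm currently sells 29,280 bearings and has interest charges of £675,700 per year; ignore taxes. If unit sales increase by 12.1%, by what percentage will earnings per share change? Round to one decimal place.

+47.9%

Contribution at this volume is 29,280 × £245.64 = £7,192,339.20.
EBIT = £7,192,339.20 − £4,699,200 = £2,493,139.20.
After interest of £675,700.00, pre-tax earnings = £1,817,439.20.
Degree of combined leverage = contribution ÷ (EBIT − I) = £7,192,339.20 ÷ £1,817,439.20 = 3.9574.
EPS therefore changes by 3.9574 × (+12.1%) = +47.9%.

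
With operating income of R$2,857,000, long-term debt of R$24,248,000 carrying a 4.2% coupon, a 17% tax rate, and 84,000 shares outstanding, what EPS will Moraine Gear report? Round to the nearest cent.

R$18.17

Interest = R$1,018,416.00, so EBT = R$2,857,000 − R$1,018,416.00 = R$1,838,584.00.
Net income = R$1,838,584.00 × (1 − 0.17) = R$1,526,024.72.
Per share: R$1,526,024.72 / 84,000 shares = R$18.17.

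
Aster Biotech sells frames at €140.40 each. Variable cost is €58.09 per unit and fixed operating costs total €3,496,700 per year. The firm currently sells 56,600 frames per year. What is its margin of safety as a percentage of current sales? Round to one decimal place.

Contribution margin per unit = €140.40 − €58.09 = €82.31. Break-even units = €3,496,700 ÷ €82.31 = 42,482.08; break-even revenue = 42,482.08 × €140.40 = €5,964,484.02.
Actual sales revenue = 56,600 × €140.40 = €7,946,640.00.
Margin of safety = (€7,946,640.00 − €5,964,484.02) ÷ €7,946,640.00 = 24.9%.

24.9%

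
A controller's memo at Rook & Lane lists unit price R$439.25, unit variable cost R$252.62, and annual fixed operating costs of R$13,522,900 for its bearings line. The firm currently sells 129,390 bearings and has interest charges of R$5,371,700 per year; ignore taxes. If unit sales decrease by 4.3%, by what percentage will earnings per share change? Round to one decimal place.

At 129,390 units, contribution = 129,390 × R$186.63 = R$24,148,055.70.
Subtracting fixed costs: EBIT = R$24,148,055.70 − R$13,522,900 = R$10,625,155.70.
Interest = R$5,371,700.00, so EBIT − I = R$5,253,455.70.
Degree of combined leverage = contribution ÷ (EBIT − I) = R$24,148,055.70 ÷ R$5,253,455.70 = 4.5966.
EPS therefore changes by 4.5966 × (-4.3%) = -19.8%.

-19.8%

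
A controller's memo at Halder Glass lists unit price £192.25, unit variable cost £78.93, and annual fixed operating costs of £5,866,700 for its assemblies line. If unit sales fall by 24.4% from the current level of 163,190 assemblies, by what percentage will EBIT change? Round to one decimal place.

-35.7%

At 163,190 units, contribution = 163,190 × £113.32 = £18,492,690.80.
EBIT = £18,492,690.80 − £5,866,700 = £12,625,990.80.
So DOL = total CM / EBIT = £18,492,690.80 / £12,625,990.80 = 1.4647.
Operating income changes by 1.4647 × -24.4% = -35.7%.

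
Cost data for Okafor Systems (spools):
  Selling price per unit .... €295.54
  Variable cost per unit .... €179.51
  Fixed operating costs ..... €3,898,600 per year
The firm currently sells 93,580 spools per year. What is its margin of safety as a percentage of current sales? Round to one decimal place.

64.1%

Each unit contributes €295.54 − €179.51 = €116.03. Break-even units = €3,898,600 ÷ €116.03 = 33,599.93; break-even revenue = 33,599.93 × €295.54 = €9,930,123.62.
Current sales = 93,580 × €295.54 = €27,656,633.20.
Margin of safety = (€27,656,633.20 − €9,930,123.62) ÷ €27,656,633.20 = 64.1%.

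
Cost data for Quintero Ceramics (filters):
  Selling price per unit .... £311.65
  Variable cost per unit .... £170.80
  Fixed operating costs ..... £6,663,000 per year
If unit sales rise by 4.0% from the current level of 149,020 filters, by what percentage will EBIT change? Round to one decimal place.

At 149,020 units, contribution = 149,020 × £140.85 = £20,989,467.00.
Operating income = contribution − fixed costs = £20,989,467.00 − £6,663,000 = £14,326,467.00.
DOL = contribution ÷ EBIT = £20,989,467.00 ÷ £14,326,467.00 = 1.4651.
So EBIT moves 1.4651 × (+4.0%) = +5.9%.

+5.9%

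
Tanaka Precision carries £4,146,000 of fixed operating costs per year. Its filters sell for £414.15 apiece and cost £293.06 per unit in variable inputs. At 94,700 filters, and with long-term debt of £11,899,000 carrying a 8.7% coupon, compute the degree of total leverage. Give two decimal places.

1.82

Contribution at this volume is 94,700 × £121.09 = £11,467,223.00.
Operating income = contribution − fixed costs = £11,467,223.00 − £4,146,000 = £7,321,223.00. Interest = £1,035,213.00.
DOL = £11,467,223.00 ÷ £7,321,223.00 = 1.5663; DFL = £7,321,223.00 ÷ £6,286,010.00 = 1.1647.
DCL = DOL × DFL = 1.5663 × 1.1647 = 1.8243.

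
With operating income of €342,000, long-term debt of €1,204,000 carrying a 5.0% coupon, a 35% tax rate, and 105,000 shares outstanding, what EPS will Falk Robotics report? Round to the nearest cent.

Pre-tax income = €342,000 − €60,200.00 = €281,800.00.
Net income = €281,800.00 × (1 − 0.35) = €183,170.00.
Per share: €183,170.00 / 105,000 shares = €1.74.

€1.74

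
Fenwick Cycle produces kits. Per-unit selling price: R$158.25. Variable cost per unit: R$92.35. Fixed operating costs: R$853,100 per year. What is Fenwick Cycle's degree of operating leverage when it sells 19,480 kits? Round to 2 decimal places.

Total contribution margin = 19,480 × R$65.90 = R$1,283,732.00.
Operating income = contribution − fixed costs = R$1,283,732.00 − R$853,100 = R$430,632.00.
Degree of operating leverage = R$1,283,732.00 / R$430,632.00 = 2.9810.

2.98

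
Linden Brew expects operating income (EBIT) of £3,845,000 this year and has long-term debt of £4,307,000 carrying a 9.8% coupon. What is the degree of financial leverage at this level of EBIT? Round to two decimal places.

1.12

Interest = £422,086.00.
Degree of financial leverage = EBIT / (EBIT − interest) = £3,845,000 / £3,422,914.00 = 1.1233.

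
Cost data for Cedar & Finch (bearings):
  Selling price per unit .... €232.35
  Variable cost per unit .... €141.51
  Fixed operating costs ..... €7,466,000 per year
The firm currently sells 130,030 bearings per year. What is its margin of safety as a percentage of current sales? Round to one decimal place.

Each unit contributes €232.35 − €141.51 = €90.84. Break-even units = €7,466,000 ÷ €90.84 = 82,188.46; break-even revenue = 82,188.46 × €232.35 = €19,096,489.43.
Current sales = 130,030 × €232.35 = €30,212,470.50.
Margin of safety = (€30,212,470.50 − €19,096,489.43) ÷ €30,212,470.50 = 36.8%.

36.8%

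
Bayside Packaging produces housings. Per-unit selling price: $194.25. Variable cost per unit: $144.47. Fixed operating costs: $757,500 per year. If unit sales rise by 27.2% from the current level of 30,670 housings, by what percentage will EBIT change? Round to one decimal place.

Contribution at this volume is 30,670 × $49.78 = $1,526,752.60.
EBIT = $1,526,752.60 − $757,500 = $769,252.60.
So DOL = total CM / EBIT = $1,526,752.60 / $769,252.60 = 1.9847.
%ΔEBIT = DOL × %ΔSales = 1.9847 × +27.2% = +54.0%.

+54.0%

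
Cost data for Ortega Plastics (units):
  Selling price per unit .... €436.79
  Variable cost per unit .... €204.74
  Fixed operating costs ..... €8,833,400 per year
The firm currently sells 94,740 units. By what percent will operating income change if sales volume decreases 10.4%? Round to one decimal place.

-17.4%

At 94,740 units, contribution = 94,740 × €232.05 = €21,984,417.00.
Operating income = contribution − fixed costs = €21,984,417.00 − €8,833,400 = €13,151,017.00.
DOL = contribution ÷ EBIT = €21,984,417.00 ÷ €13,151,017.00 = 1.6717.
So EBIT moves 1.6717 × (-10.4%) = -17.4%.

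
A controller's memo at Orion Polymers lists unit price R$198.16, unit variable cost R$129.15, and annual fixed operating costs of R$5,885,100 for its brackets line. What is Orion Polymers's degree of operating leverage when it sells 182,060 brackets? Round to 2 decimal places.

Total contribution margin = 182,060 × R$69.01 = R$12,563,960.60.
Subtracting fixed costs: EBIT = R$12,563,960.60 − R$5,885,100 = R$6,678,860.60.
DOL = contribution ÷ EBIT = R$12,563,960.60 ÷ R$6,678,860.60 = 1.8812.

1.88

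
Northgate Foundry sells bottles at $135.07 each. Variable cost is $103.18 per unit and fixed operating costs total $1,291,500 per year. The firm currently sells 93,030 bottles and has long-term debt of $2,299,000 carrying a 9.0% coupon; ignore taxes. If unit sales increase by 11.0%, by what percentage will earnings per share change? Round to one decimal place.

+22.2%

Total contribution margin = 93,030 × $31.89 = $2,966,726.70.
Subtracting fixed costs: EBIT = $2,966,726.70 − $1,291,500 = $1,675,226.70.
Interest = $206,910.00, so EBIT − I = $1,468,316.70.
Degree of combined leverage = contribution ÷ (EBIT − I) = $2,966,726.70 ÷ $1,468,316.70 = 2.0205.
EPS therefore changes by 2.0205 × (+11.0%) = +22.2%.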